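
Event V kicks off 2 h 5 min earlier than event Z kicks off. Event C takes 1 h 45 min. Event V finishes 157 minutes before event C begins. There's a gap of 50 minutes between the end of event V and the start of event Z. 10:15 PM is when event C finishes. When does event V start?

4:38 PM

Event C starts at 10:15 PM − 105 min = 8:30 PM.
Event V ends at 8:30 PM − 157 min = 5:53 PM.
Event Z starts at 5:53 PM + 50 min = 6:43 PM.
Event V starts at 6:43 PM − 125 min = 4:38 PM.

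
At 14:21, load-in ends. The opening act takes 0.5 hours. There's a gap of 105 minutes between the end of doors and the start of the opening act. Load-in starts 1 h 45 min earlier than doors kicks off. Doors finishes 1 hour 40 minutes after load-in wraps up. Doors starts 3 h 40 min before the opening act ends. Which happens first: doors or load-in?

load-in

Doors ends at 14:21 + 100 min = 16:01.
The opening act starts at 16:01 + 105 min = 17:46.
The opening act ends at 17:46 + 30 min = 18:16.
Doors starts at 18:16 − 220 min = 14:36.
Load-in starts at 14:36 − 105 min = 12:51.
Doors starts at 14:36 and load-in starts at 12:51, so load-in is first.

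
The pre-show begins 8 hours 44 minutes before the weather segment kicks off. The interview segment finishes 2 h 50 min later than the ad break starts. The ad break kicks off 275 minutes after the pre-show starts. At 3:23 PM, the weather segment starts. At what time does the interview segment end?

The pre-show starts at 3:23 PM − 524 min = 6:39 AM.
The ad break starts at 6:39 AM + 275 min = 11:14 AM.
The interview segment ends at 11:14 AM + 170 min = 2:04 PM.

2:04 PM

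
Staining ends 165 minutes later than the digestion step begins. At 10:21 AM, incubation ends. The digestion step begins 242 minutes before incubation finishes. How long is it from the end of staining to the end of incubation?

1 hour 17 minutes

The digestion step starts at 10:21 AM − 242 min = 6:19 AM.
Staining ends at 6:19 AM + 165 min = 9:04 AM.
From 9:04 AM to 10:21 AM is 1 hour 17 minutes.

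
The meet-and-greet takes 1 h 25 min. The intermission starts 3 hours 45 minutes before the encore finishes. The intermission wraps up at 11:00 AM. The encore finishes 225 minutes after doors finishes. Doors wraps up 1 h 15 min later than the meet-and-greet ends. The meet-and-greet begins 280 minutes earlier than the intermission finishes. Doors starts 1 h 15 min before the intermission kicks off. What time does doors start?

7:45 AM

The meet-and-greet starts at 11:00 AM − 280 min = 6:20 AM.
The meet-and-greet ends at 6:20 AM + 85 min = 7:45 AM.
Doors ends at 7:45 AM + 75 min = 9:00 AM.
The encore ends at 9:00 AM + 225 min = 12:45 PM.
The intermission starts at 12:45 PM − 225 min = 9:00 AM.
Doors starts at 9:00 AM − 75 min = 7:45 AM.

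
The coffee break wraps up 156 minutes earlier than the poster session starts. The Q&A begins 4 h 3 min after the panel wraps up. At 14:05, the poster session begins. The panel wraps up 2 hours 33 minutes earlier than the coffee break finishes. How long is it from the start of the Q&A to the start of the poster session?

The coffee break ends at 14:05 − 156 min = 11:29.
The panel ends at 11:29 − 153 min = 08:56.
The Q&A starts at 08:56 + 243 min = 12:59.
From 12:59 to 14:05 is 66 minutes.

66 minutes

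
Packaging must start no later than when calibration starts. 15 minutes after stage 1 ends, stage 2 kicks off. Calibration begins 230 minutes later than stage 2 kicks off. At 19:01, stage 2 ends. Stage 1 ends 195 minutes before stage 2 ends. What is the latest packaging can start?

19:51

Stage 1 ends at 19:01 − 195 min = 15:46.
Stage 2 starts at 15:46 + 15 min = 16:01.
Calibration starts at 16:01 + 230 min = 19:51.
Packaging is bounded by calibration, so the latest it can start is 19:51.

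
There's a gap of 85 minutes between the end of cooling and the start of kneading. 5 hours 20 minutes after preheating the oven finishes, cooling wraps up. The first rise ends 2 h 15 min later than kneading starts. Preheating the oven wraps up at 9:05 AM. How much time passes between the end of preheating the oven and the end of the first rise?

Cooling ends at 9:05 AM + 320 min = 2:25 PM.
Kneading starts at 2:25 PM + 85 min = 3:50 PM.
The first rise ends at 3:50 PM + 135 min = 6:05 PM.
From 9:05 AM to 6:05 PM is 540 minutes.

540 minutes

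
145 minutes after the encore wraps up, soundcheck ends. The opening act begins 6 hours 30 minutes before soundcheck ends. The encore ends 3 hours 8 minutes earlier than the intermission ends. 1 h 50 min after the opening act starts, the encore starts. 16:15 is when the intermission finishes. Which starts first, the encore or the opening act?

The encore ends at 16:15 − 188 min = 13:07.
Soundcheck ends at 13:07 + 145 min = 15:32.
The opening act starts at 15:32 − 390 min = 09:02.
The encore starts at 09:02 + 110 min = 10:52.
The encore starts at 10:52 and the opening act starts at 09:02, so the opening act is first.

the opening act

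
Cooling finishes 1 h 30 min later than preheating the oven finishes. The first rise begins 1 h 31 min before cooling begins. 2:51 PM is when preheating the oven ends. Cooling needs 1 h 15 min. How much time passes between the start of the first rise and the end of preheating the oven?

1 h 16 min

Cooling ends at 2:51 PM + 90 min = 4:21 PM.
Cooling starts at 4:21 PM − 75 min = 3:06 PM.
The first rise starts at 3:06 PM − 91 min = 1:35 PM.
From 1:35 PM to 2:51 PM is 1 h 16 min.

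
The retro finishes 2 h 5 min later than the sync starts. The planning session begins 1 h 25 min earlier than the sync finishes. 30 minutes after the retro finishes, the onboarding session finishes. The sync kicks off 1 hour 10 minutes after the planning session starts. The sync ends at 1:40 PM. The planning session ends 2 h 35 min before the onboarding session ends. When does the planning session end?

The planning session starts at 1:40 PM − 85 min = 12:15 PM.
The sync starts at 12:15 PM + 70 min = 1:25 PM.
The retro ends at 1:25 PM + 125 min = 3:30 PM.
The onboarding session ends at 3:30 PM + 30 min = 4:00 PM.
The planning session ends at 4:00 PM − 155 min = 1:25 PM.

1:25 PM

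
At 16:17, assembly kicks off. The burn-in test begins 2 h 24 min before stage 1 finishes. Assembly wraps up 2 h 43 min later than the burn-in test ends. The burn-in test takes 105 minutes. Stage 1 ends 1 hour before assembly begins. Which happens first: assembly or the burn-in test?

the burn-in test

Stage 1 ends at 16:17 − 60 min = 15:17.
The burn-in test starts at 15:17 − 144 min = 12:53.
Assembly starts at 16:17 and the burn-in test starts at 12:53, so the burn-in test is first.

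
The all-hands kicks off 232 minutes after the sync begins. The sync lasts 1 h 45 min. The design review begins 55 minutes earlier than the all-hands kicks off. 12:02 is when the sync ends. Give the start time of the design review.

13:14

The sync starts at 12:02 − 105 min = 10:17.
The all-hands starts at 10:17 + 232 min = 14:09.
The design review starts at 14:09 − 55 min = 13:14.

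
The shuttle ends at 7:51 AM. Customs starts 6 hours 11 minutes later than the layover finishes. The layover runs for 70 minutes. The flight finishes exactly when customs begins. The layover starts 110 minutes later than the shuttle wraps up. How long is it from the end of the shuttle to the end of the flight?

The layover starts at 7:51 AM + 110 min = 9:41 AM.
The layover ends at 9:41 AM + 70 min = 10:51 AM.
Customs starts at 10:51 AM + 371 min = 5:02 PM.
So the flight ends at 5:02 PM.
From 7:51 AM to 5:02 PM is 9 h 11 min.

9 h 11 min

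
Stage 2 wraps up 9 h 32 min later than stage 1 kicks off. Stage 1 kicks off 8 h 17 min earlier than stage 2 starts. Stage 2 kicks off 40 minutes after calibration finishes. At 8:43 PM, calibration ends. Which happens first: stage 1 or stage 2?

stage 1

Stage 2 starts at 8:43 PM + 40 min = 9:23 PM.
Stage 1 starts at 9:23 PM − 497 min = 1:06 PM.
Stage 1 starts at 1:06 PM and stage 2 starts at 9:23 PM, so stage 1 is first.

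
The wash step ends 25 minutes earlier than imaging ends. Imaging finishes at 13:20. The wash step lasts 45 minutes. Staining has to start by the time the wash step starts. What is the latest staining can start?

The wash step ends at 13:20 − 25 min = 12:55.
The wash step starts at 12:55 − 45 min = 12:10.
Staining is bounded by the wash step, so the latest it can start is 12:10.

12:10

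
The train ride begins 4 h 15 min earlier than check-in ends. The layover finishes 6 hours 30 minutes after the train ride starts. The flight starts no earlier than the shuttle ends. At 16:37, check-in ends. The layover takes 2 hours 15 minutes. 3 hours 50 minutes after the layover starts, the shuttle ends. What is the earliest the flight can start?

20:27

The train ride starts at 16:37 − 255 min = 12:22.
The layover ends at 12:22 + 390 min = 18:52.
The layover starts at 18:52 − 135 min = 16:37.
The shuttle ends at 16:37 + 230 min = 20:27.
The flight is bounded by the shuttle, so the earliest it can start is 20:27.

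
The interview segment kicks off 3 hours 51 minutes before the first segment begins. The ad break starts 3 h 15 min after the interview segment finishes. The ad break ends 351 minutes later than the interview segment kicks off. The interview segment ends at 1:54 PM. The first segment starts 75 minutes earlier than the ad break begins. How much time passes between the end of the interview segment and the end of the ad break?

240 minutes

The ad break starts at 1:54 PM + 195 min = 5:09 PM.
The first segment starts at 5:09 PM − 75 min = 3:54 PM.
The interview segment starts at 3:54 PM − 231 min = 12:03 PM.
The ad break ends at 12:03 PM + 351 min = 5:54 PM.
From 1:54 PM to 5:54 PM is 240 minutes.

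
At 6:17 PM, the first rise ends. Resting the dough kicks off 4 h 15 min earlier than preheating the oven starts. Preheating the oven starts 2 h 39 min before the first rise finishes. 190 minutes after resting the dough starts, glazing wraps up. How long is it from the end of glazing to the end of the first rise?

3 hours 44 minutes

Preheating the oven starts at 6:17 PM − 159 min = 3:38 PM.
Resting the dough starts at 3:38 PM − 255 min = 11:23 AM.
Glazing ends at 11:23 AM + 190 min = 2:33 PM.
From 2:33 PM to 6:17 PM is 3 hours 44 minutes.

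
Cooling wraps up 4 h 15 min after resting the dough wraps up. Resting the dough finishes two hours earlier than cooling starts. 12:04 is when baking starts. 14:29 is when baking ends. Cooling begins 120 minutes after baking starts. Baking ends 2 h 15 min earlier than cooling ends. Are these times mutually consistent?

No

Cooling starts at 12:04 + 120 min = 14:04.
Resting the dough ends at 14:04 − 120 min = 12:04.
Cooling ends at 12:04 + 255 min = 16:19.
Baking ends at 16:19 − 135 min = 14:04.
But baking is also said to end at 14:29 — a 25-minute conflict.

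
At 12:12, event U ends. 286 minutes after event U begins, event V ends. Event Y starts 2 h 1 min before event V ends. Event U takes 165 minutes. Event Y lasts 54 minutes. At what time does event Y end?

13:06

Event U starts at 12:12 − 165 min = 09:27.
Event V ends at 09:27 + 286 min = 14:13.
Event Y starts at 14:13 − 121 min = 12:12.
Event Y ends at 12:12 + 54 min = 13:06.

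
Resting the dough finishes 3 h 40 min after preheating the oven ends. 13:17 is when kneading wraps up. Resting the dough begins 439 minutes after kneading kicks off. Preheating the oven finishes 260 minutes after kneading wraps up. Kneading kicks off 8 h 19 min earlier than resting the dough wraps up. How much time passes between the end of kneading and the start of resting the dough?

420 minutes

Preheating the oven ends at 13:17 + 260 min = 17:37.
Resting the dough ends at 17:37 + 220 min = 21:17.
Kneading starts at 21:17 − 499 min = 12:58.
Resting the dough starts at 12:58 + 439 min = 20:17.
From 13:17 to 20:17 is 420 minutes.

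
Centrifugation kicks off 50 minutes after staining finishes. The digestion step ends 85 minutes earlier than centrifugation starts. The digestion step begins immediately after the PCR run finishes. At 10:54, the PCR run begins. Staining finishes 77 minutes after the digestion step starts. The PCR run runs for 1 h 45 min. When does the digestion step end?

The PCR run ends at 10:54 + 105 min = 12:39.
So the digestion step starts at 12:39.
Staining ends at 12:39 + 77 min = 13:56.
Centrifugation starts at 13:56 + 50 min = 14:46.
The digestion step ends at 14:46 − 85 min = 13:21.

13:21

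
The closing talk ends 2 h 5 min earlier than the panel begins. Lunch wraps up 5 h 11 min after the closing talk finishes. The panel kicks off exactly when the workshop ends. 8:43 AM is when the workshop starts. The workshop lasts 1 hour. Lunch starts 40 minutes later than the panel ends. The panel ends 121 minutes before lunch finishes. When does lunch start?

11:28 AM

The workshop ends at 8:43 AM + 60 min = 9:43 AM.
So the panel starts at 9:43 AM.
The closing talk ends at 9:43 AM − 125 min = 7:38 AM.
Lunch ends at 7:38 AM + 311 min = 12:49 PM.
The panel ends at 12:49 PM − 121 min = 10:48 AM.
Lunch starts at 10:48 AM + 40 min = 11:28 AM.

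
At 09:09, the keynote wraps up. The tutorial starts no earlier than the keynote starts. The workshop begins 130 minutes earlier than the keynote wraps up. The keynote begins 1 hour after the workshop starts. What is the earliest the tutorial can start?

The workshop starts at 09:09 − 130 min = 06:59.
The keynote starts at 06:59 + 60 min = 07:59.
The tutorial is bounded by the keynote, so the earliest it can start is 07:59.

07:59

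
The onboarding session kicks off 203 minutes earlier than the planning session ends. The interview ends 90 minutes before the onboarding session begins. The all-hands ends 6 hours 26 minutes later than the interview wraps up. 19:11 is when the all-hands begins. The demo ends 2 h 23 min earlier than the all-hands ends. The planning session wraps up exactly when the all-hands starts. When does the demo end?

18:21

The planning session ends at 19:11.
The onboarding session starts at 19:11 − 203 min = 15:48.
The interview ends at 15:48 − 90 min = 14:18.
The all-hands ends at 14:18 + 386 min = 20:44.
The demo ends at 20:44 − 143 min = 18:21.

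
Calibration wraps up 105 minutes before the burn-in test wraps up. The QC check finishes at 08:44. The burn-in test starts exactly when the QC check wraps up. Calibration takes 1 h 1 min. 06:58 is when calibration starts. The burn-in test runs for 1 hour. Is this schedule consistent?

Yes

The burn-in test starts at 08:44.
The burn-in test ends at 08:44 + 60 min = 09:44.
Calibration ends at 09:44 − 105 min = 07:59.
Calibration starts at 07:59 − 61 min = 06:58.
That matches the stated 06:58, so the schedule is consistent.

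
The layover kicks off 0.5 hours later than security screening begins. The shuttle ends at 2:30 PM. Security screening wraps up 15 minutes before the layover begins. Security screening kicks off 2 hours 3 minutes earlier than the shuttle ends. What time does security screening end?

12:42 PM

Security screening starts at 2:30 PM − 123 min = 12:27 PM.
The layover starts at 12:27 PM + 30 min = 12:57 PM.
Security screening ends at 12:57 PM − 15 min = 12:42 PM.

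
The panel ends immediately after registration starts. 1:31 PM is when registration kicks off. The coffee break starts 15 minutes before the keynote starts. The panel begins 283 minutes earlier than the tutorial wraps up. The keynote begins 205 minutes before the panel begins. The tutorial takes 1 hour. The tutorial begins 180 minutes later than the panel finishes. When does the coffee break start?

9:08 AM

The panel ends at 1:31 PM.
The tutorial starts at 1:31 PM + 180 min = 4:31 PM.
The tutorial ends at 4:31 PM + 60 min = 5:31 PM.
The panel starts at 5:31 PM − 283 min = 12:48 PM.
The keynote starts at 12:48 PM − 205 min = 9:23 AM.
The coffee break starts at 9:23 AM − 15 min = 9:08 AM.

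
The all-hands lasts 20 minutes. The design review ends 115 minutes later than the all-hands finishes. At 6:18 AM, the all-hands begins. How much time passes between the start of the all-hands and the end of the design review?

The all-hands ends at 6:18 AM + 20 min = 6:38 AM.
The design review ends at 6:38 AM + 115 min = 8:33 AM.
From 6:18 AM to 8:33 AM is 2 h 15 min.

2 h 15 min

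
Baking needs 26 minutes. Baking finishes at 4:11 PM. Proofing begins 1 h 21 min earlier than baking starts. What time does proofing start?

Baking starts at 4:11 PM − 26 min = 3:45 PM.
Proofing starts at 3:45 PM − 81 min = 2:24 PM.

2:24 PM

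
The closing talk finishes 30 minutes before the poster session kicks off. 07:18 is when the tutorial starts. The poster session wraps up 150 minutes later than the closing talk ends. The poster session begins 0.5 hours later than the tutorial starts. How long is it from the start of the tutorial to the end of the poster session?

2.5 hours

The poster session starts at 07:18 + 30 min = 07:48.
The closing talk ends at 07:48 − 30 min = 07:18.
The poster session ends at 07:18 + 150 min = 09:48.
From 07:18 to 09:48 is 2.5 hours.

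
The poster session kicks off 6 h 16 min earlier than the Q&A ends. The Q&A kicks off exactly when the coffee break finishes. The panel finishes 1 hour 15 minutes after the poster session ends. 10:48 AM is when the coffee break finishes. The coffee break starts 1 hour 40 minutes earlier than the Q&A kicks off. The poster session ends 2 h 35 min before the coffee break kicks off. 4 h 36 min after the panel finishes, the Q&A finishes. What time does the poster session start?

6:08 AM

The Q&A starts at 10:48 AM.
The coffee break starts at 10:48 AM − 100 min = 9:08 AM.
The poster session ends at 9:08 AM − 155 min = 6:33 AM.
The panel ends at 6:33 AM + 75 min = 7:48 AM.
The Q&A ends at 7:48 AM + 276 min = 12:24 PM.
The poster session starts at 12:24 PM − 376 min = 6:08 AM.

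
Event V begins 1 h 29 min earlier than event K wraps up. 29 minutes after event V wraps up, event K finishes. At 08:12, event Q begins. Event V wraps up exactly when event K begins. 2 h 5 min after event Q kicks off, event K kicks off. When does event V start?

09:17

Event K starts at 08:12 + 125 min = 10:17.
So event V ends at 10:17.
Event K ends at 10:17 + 29 min = 10:46.
Event V starts at 10:46 − 89 min = 09:17.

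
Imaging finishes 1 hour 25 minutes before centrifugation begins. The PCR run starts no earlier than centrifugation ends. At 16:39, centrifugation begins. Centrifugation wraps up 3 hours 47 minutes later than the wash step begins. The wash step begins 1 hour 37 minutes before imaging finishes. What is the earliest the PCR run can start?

Imaging ends at 16:39 − 85 min = 15:14.
The wash step starts at 15:14 − 97 min = 13:37.
Centrifugation ends at 13:37 + 227 min = 17:24.
The PCR run is bounded by centrifugation, so the earliest it can start is 17:24.

17:24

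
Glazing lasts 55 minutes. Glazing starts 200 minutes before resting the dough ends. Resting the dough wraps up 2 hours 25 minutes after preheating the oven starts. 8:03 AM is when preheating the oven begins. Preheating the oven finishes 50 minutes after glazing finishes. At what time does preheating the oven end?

8:53 AM

Resting the dough ends at 8:03 AM + 145 min = 10:28 AM.
Glazing starts at 10:28 AM − 200 min = 7:08 AM.
Glazing ends at 7:08 AM + 55 min = 8:03 AM.
Preheating the oven ends at 8:03 AM + 50 min = 8:53 AM.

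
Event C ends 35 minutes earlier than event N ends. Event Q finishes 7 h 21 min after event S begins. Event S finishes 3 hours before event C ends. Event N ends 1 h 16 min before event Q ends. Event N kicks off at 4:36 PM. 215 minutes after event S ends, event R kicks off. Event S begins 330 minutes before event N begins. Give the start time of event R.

Event S starts at 4:36 PM − 330 min = 11:06 AM.
Event Q ends at 11:06 AM + 441 min = 6:27 PM.
Event N ends at 6:27 PM − 76 min = 5:11 PM.
Event C ends at 5:11 PM − 35 min = 4:36 PM.
Event S ends at 4:36 PM − 180 min = 1:36 PM.
Event R starts at 1:36 PM + 215 min = 5:11 PM.

5:11 PM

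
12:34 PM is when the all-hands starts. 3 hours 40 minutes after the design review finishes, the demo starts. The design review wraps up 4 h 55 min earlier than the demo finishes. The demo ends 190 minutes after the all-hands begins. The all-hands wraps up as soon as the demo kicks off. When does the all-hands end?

The demo ends at 12:34 PM + 190 min = 3:44 PM.
The design review ends at 3:44 PM − 295 min = 10:49 AM.
The demo starts at 10:49 AM + 220 min = 2:29 PM.
So the all-hands ends at 2:29 PM.

2:29 PM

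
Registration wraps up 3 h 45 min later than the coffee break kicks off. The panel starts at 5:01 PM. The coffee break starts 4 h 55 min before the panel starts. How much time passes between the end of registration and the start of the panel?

The coffee break starts at 5:01 PM − 295 min = 12:06 PM.
Registration ends at 12:06 PM + 225 min = 3:51 PM.
From 3:51 PM to 5:01 PM is 1 h 10 min.

1 h 10 min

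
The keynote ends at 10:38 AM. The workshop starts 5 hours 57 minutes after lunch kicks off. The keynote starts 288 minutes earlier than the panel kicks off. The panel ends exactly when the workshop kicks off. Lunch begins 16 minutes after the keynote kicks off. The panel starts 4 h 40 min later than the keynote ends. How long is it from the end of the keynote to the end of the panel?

6 hours 5 minutes

The panel starts at 10:38 AM + 280 min = 3:18 PM.
The keynote starts at 3:18 PM − 288 min = 10:30 AM.
Lunch starts at 10:30 AM + 16 min = 10:46 AM.
The workshop starts at 10:46 AM + 357 min = 4:43 PM.
So the panel ends at 4:43 PM.
From 10:38 AM to 4:43 PM is 6 hours 5 minutes.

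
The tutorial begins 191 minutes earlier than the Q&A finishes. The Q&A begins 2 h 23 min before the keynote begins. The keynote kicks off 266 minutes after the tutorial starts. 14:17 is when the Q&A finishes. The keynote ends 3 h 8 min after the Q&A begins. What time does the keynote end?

16:17

The tutorial starts at 14:17 − 191 min = 11:06.
The keynote starts at 11:06 + 266 min = 15:32.
The Q&A starts at 15:32 − 143 min = 13:09.
The keynote ends at 13:09 + 188 min = 16:17.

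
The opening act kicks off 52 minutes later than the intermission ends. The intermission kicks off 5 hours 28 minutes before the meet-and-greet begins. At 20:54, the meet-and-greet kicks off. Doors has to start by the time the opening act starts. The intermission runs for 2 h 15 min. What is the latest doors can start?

The intermission starts at 20:54 − 328 min = 15:26.
The intermission ends at 15:26 + 135 min = 17:41.
The opening act starts at 17:41 + 52 min = 18:33.
Doors is bounded by the opening act, so the latest it can start is 18:33.

18:33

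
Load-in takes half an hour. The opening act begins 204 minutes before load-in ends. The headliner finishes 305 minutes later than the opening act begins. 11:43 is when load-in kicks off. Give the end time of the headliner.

Load-in ends at 11:43 + 30 min = 12:13.
The opening act starts at 12:13 − 204 min = 08:49.
The headliner ends at 08:49 + 305 min = 13:54.

13:54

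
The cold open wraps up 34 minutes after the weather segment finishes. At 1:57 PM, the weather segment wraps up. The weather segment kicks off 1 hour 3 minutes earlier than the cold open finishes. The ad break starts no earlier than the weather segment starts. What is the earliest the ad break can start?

The cold open ends at 1:57 PM + 34 min = 2:31 PM.
The weather segment starts at 2:31 PM − 63 min = 1:28 PM.
The ad break is bounded by the weather segment, so the earliest it can start is 1:28 PM.

1:28 PM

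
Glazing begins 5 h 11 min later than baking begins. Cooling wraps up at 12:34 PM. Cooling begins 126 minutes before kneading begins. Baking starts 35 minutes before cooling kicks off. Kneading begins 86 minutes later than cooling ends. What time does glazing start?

4:30 PM

Kneading starts at 12:34 PM + 86 min = 2:00 PM.
Cooling starts at 2:00 PM − 126 min = 11:54 AM.
Baking starts at 11:54 AM − 35 min = 11:19 AM.
Glazing starts at 11:19 AM + 311 min = 4:30 PM.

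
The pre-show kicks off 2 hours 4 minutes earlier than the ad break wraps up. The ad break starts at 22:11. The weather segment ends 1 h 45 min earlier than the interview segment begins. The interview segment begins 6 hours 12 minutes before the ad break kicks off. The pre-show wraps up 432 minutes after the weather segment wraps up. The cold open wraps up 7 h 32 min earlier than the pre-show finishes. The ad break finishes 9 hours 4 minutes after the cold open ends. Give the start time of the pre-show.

20:54

The interview segment starts at 22:11 − 372 min = 15:59.
The weather segment ends at 15:59 − 105 min = 14:14.
The pre-show ends at 14:14 + 432 min = 21:26.
The cold open ends at 21:26 − 452 min = 13:54.
The ad break ends at 13:54 + 544 min = 22:58.
The pre-show starts at 22:58 − 124 min = 20:54.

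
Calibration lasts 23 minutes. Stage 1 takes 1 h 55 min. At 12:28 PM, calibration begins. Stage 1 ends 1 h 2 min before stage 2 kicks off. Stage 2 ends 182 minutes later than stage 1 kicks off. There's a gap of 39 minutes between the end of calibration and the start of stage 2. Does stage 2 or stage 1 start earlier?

Calibration ends at 12:28 PM + 23 min = 12:51 PM.
Stage 2 starts at 12:51 PM + 39 min = 1:30 PM.
Stage 1 ends at 1:30 PM − 62 min = 12:28 PM.
Stage 1 starts at 12:28 PM − 115 min = 10:33 AM.
Stage 2 starts at 1:30 PM and stage 1 starts at 10:33 AM, so stage 1 is first.

stage 1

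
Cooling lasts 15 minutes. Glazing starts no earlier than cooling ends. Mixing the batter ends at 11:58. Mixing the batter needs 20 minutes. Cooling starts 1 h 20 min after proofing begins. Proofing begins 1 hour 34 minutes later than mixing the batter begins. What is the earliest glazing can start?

14:47

Mixing the batter starts at 11:58 − 20 min = 11:38.
Proofing starts at 11:38 + 94 min = 13:12.
Cooling starts at 13:12 + 80 min = 14:32.
Cooling ends at 14:32 + 15 min = 14:47.
Glazing is bounded by cooling, so the earliest it can start is 14:47.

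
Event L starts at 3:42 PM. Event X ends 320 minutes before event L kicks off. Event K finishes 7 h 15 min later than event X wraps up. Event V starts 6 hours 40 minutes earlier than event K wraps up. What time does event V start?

10:57 AM

Event X ends at 3:42 PM − 320 min = 10:22 AM.
Event K ends at 10:22 AM + 435 min = 5:37 PM.
Event V starts at 5:37 PM − 400 min = 10:57 AM.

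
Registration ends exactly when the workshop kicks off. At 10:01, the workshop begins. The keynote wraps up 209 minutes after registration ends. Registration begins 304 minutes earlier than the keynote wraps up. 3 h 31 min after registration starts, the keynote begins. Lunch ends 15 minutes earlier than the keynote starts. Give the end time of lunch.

11:42

Registration ends at 10:01.
The keynote ends at 10:01 + 209 min = 13:30.
Registration starts at 13:30 − 304 min = 08:26.
The keynote starts at 08:26 + 211 min = 11:57.
Lunch ends at 11:57 − 15 min = 11:42.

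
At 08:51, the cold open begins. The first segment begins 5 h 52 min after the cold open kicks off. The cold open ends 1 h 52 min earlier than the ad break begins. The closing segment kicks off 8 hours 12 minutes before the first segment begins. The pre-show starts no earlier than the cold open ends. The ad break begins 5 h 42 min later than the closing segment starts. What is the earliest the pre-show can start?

10:21

The first segment starts at 08:51 + 352 min = 14:43.
The closing segment starts at 14:43 − 492 min = 06:31.
The ad break starts at 06:31 + 342 min = 12:13.
The cold open ends at 12:13 − 112 min = 10:21.
The pre-show is bounded by the cold open, so the earliest it can start is 10:21.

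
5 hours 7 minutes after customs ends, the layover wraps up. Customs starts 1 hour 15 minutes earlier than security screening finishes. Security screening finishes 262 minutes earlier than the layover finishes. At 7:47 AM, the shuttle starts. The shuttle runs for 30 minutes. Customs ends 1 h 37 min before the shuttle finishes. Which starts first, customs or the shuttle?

customs

The shuttle ends at 7:47 AM + 30 min = 8:17 AM.
Customs ends at 8:17 AM − 97 min = 6:40 AM.
The layover ends at 6:40 AM + 307 min = 11:47 AM.
Security screening ends at 11:47 AM − 262 min = 7:25 AM.
Customs starts at 7:25 AM − 75 min = 6:10 AM.
Customs starts at 6:10 AM and the shuttle starts at 7:47 AM, so customs is first.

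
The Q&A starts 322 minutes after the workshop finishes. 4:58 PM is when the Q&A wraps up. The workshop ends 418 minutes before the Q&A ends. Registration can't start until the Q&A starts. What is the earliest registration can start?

The workshop ends at 4:58 PM − 418 min = 10:00 AM.
The Q&A starts at 10:00 AM + 322 min = 3:22 PM.
Registration is bounded by the Q&A, so the earliest it can start is 3:22 PM.

3:22 PM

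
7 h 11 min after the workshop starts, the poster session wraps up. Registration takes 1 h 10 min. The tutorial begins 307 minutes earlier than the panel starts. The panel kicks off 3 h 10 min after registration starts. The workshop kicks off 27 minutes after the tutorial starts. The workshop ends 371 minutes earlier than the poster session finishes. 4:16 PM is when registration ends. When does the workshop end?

2:36 PM

Registration starts at 4:16 PM − 70 min = 3:06 PM.
The panel starts at 3:06 PM + 190 min = 6:16 PM.
The tutorial starts at 6:16 PM − 307 min = 1:09 PM.
The workshop starts at 1:09 PM + 27 min = 1:36 PM.
The poster session ends at 1:36 PM + 431 min = 8:47 PM.
The workshop ends at 8:47 PM − 371 min = 2:36 PM.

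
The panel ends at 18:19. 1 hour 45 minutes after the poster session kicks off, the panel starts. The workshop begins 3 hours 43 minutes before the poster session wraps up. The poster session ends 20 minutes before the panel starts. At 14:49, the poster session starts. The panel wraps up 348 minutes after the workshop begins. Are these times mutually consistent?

The panel starts at 14:49 + 105 min = 16:34.
The poster session ends at 16:34 − 20 min = 16:14.
The workshop starts at 16:14 − 223 min = 12:31.
The panel ends at 12:31 + 348 min = 18:19.
That matches the stated 18:19, so the schedule is consistent.

Yes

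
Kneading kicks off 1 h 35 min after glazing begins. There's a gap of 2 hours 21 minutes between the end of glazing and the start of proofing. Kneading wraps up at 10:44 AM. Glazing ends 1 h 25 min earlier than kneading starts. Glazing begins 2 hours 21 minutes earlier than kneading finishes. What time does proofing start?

Glazing starts at 10:44 AM − 141 min = 8:23 AM.
Kneading starts at 8:23 AM + 95 min = 9:58 AM.
Glazing ends at 9:58 AM − 85 min = 8:33 AM.
Proofing starts at 8:33 AM + 141 min = 10:54 AM.

10:54 AM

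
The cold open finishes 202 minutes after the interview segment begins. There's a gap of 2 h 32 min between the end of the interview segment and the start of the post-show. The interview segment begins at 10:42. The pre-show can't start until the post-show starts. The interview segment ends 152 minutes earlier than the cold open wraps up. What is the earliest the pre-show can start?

The cold open ends at 10:42 + 202 min = 14:04.
The interview segment ends at 14:04 − 152 min = 11:32.
The post-show starts at 11:32 + 152 min = 14:04.
The pre-show is bounded by the post-show, so the earliest it can start is 14:04.

14:04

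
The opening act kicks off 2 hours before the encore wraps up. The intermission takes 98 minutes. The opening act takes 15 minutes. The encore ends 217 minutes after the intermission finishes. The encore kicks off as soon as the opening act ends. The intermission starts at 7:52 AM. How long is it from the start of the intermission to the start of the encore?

The intermission ends at 7:52 AM + 98 min = 9:30 AM.
The encore ends at 9:30 AM + 217 min = 1:07 PM.
The opening act starts at 1:07 PM − 120 min = 11:07 AM.
The opening act ends at 11:07 AM + 15 min = 11:22 AM.
So the encore starts at 11:22 AM.
From 7:52 AM to 11:22 AM is 210 minutes.

210 minutes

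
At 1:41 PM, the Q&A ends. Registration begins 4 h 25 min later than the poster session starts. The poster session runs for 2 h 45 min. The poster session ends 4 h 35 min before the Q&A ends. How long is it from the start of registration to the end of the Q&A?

175 minutes

The poster session ends at 1:41 PM − 275 min = 9:06 AM.
The poster session starts at 9:06 AM − 165 min = 6:21 AM.
Registration starts at 6:21 AM + 265 min = 10:46 AM.
From 10:46 AM to 1:41 PM is 175 minutes.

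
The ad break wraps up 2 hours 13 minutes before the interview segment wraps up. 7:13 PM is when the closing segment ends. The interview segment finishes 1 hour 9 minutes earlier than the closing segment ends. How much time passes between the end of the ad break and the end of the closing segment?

3 h 22 min

The interview segment ends at 7:13 PM − 69 min = 6:04 PM.
The ad break ends at 6:04 PM − 133 min = 3:51 PM.
From 3:51 PM to 7:13 PM is 3 h 22 min.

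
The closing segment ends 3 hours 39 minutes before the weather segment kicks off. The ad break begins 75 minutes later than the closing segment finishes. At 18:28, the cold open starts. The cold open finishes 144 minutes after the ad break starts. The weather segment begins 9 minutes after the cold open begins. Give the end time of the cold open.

The weather segment starts at 18:28 + 9 min = 18:37.
The closing segment ends at 18:37 − 219 min = 14:58.
The ad break starts at 14:58 + 75 min = 16:13.
The cold open ends at 16:13 + 144 min = 18:37.

18:37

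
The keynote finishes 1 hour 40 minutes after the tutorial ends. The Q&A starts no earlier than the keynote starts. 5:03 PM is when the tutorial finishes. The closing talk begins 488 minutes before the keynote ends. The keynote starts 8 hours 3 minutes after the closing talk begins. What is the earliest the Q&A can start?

The keynote ends at 5:03 PM + 100 min = 6:43 PM.
The closing talk starts at 6:43 PM − 488 min = 10:35 AM.
The keynote starts at 10:35 AM + 483 min = 6:38 PM.
The Q&A is bounded by the keynote, so the earliest it can start is 6:38 PM.

6:38 PM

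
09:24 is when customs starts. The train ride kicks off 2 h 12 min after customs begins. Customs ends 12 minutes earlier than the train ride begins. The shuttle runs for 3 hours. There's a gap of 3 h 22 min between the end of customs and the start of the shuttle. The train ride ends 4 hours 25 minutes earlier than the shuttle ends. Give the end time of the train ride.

13:21

The train ride starts at 09:24 + 132 min = 11:36.
Customs ends at 11:36 − 12 min = 11:24.
The shuttle starts at 11:24 + 202 min = 14:46.
The shuttle ends at 14:46 + 180 min = 17:46.
The train ride ends at 17:46 − 265 min = 13:21.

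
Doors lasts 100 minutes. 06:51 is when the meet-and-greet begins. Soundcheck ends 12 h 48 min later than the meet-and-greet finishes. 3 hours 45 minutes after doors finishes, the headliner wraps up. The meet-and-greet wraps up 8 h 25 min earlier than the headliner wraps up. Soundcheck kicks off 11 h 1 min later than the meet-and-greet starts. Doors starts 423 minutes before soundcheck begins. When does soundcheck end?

Soundcheck starts at 06:51 + 661 min = 17:52.
Doors starts at 17:52 − 423 min = 10:49.
Doors ends at 10:49 + 100 min = 12:29.
The headliner ends at 12:29 + 225 min = 16:14.
The meet-and-greet ends at 16:14 − 505 min = 07:49.
Soundcheck ends at 07:49 + 768 min = 20:37.

20:37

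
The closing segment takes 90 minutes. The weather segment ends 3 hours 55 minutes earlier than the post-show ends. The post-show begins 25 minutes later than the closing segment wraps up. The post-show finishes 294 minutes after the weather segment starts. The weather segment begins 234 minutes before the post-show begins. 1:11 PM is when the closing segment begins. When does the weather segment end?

The closing segment ends at 1:11 PM + 90 min = 2:41 PM.
The post-show starts at 2:41 PM + 25 min = 3:06 PM.
The weather segment starts at 3:06 PM − 234 min = 11:12 AM.
The post-show ends at 11:12 AM + 294 min = 4:06 PM.
The weather segment ends at 4:06 PM − 235 min = 12:11 PM.

12:11 PM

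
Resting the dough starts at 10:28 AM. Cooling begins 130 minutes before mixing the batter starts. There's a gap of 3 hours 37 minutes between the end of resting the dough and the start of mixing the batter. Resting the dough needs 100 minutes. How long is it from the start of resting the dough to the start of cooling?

3 h 7 min

Resting the dough ends at 10:28 AM + 100 min = 12:08 PM.
Mixing the batter starts at 12:08 PM + 217 min = 3:45 PM.
Cooling starts at 3:45 PM − 130 min = 1:35 PM.
From 10:28 AM to 1:35 PM is 3 h 7 min.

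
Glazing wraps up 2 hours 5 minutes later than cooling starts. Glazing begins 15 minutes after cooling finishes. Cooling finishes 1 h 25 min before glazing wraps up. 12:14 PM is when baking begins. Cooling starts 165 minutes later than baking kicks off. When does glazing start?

3:54 PM

Cooling starts at 12:14 PM + 165 min = 2:59 PM.
Glazing ends at 2:59 PM + 125 min = 5:04 PM.
Cooling ends at 5:04 PM − 85 min = 3:39 PM.
Glazing starts at 3:39 PM + 15 min = 3:54 PM.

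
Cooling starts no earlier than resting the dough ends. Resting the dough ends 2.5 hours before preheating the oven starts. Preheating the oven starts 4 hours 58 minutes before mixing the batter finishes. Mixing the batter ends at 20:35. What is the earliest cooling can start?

Preheating the oven starts at 20:35 − 298 min = 15:37.
Resting the dough ends at 15:37 − 150 min = 13:07.
Cooling is bounded by resting the dough, so the earliest it can start is 13:07.

13:07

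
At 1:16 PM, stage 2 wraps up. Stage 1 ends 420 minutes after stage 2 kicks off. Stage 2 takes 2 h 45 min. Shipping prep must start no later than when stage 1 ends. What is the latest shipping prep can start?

Stage 2 starts at 1:16 PM − 165 min = 10:31 AM.
Stage 1 ends at 10:31 AM + 420 min = 5:31 PM.
Shipping prep is bounded by stage 1, so the latest it can start is 5:31 PM.

5:31 PM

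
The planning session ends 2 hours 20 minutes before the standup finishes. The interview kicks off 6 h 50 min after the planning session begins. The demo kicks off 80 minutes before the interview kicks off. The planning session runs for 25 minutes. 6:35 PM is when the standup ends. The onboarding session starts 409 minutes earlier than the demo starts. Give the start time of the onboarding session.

The planning session ends at 6:35 PM − 140 min = 4:15 PM.
The planning session starts at 4:15 PM − 25 min = 3:50 PM.
The interview starts at 3:50 PM + 410 min = 10:40 PM.
The demo starts at 10:40 PM − 80 min = 9:20 PM.
The onboarding session starts at 9:20 PM − 409 min = 2:31 PM.

2:31 PM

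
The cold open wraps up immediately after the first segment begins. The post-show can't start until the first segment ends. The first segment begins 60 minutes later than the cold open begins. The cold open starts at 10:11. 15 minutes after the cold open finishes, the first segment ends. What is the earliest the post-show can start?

The first segment starts at 10:11 + 60 min = 11:11.
So the cold open ends at 11:11.
The first segment ends at 11:11 + 15 min = 11:26.
The post-show is bounded by the first segment, so the earliest it can start is 11:26.

11:26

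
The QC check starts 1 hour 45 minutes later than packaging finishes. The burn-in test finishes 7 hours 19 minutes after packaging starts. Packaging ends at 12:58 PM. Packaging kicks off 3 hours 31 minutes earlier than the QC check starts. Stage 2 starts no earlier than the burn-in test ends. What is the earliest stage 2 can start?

6:31 PM

The QC check starts at 12:58 PM + 105 min = 2:43 PM.
Packaging starts at 2:43 PM − 211 min = 11:12 AM.
The burn-in test ends at 11:12 AM + 439 min = 6:31 PM.
Stage 2 is bounded by the burn-in test, so the earliest it can start is 6:31 PM.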